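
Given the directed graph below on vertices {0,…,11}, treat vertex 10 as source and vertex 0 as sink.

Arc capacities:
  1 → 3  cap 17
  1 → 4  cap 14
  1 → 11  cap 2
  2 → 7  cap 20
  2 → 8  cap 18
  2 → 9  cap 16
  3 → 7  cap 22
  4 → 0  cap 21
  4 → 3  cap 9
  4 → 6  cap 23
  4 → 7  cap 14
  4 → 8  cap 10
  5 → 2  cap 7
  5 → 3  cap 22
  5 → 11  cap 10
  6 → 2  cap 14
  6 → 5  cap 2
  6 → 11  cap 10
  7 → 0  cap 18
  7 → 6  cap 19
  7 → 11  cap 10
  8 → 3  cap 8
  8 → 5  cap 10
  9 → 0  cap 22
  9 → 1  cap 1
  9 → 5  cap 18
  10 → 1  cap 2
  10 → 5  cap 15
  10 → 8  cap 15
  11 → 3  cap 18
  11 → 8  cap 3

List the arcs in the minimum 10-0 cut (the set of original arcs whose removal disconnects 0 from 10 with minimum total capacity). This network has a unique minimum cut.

Min-cut arcs: {(3,7), (5,2), (10,1)} (total capacity 31)

augment #1: 10→1→4→0 push 2
augment #2: 10→5→2→7→0 push 7
augment #3: 10→5→3→7→0 push 8
augment #4: 10→8→3→7→0 push 3
augment #5: 10→8→3→7→2→9→0 push 5
augment #6: 10→8→5→3→7→2→9→0 push 2
augment #7: 10→8→5→3→7→6→2→9→0 push 4
max flow = 31; residual-reachable set from 10 gives S-side
cut edges (S→T): {(3,7), (5,2), (10,1)} total cap 31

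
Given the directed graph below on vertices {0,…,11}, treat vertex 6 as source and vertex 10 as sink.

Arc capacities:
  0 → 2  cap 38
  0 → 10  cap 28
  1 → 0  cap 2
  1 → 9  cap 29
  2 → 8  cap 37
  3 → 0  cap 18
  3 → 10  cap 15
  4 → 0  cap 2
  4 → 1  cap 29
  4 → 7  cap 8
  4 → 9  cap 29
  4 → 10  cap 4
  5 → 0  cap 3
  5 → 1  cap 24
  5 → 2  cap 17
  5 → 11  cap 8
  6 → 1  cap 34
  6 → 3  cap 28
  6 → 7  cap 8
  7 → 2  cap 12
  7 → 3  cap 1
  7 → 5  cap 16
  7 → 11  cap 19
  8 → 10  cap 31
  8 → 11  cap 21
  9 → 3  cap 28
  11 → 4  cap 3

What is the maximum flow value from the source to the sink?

Maximum flow value: 43

augment #1: 6→3→10 bottleneck 15, total now 15
augment #2: 6→1→0→10 bottleneck 2, total now 17
augment #3: 6→3→0→10 bottleneck 13, total now 30
augment #4: 6→7→2→8→10 bottleneck 8, total now 38
augment #5: 6→1→9→3→0→10 bottleneck 5, total now 43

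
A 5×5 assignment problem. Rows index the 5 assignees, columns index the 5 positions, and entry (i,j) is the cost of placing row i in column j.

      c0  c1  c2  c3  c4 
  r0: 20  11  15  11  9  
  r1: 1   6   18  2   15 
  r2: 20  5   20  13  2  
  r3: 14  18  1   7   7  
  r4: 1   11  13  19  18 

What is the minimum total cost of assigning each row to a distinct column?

Minimum assignment cost: 17

optimal assignment: row0→col1 (cost 11), row1→col3 (cost 2), row2→col4 (cost 2), row3→col2 (cost 1), row4→col0 (cost 1)
total = 11 + 2 + 2 + 1 + 1 = 17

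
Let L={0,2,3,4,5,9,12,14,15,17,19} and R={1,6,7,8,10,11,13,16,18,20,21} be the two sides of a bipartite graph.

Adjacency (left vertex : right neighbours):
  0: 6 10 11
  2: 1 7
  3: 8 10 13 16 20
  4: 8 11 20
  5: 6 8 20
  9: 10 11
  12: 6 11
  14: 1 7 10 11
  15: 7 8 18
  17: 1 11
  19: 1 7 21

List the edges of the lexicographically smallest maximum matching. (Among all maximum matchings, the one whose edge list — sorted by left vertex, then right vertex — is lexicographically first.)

|M| = 10 (so the lex-smallest maximum matching has 10 edges)
process left vertices in ascending order; for each, take the smallest-labelled available neighbour that still permits 10 edges overall, or leave it unmatched if none does
lex-smallest matching: {0-6, 2-1, 3-13, 4-8, 5-20, 9-10, 12-11, 14-7, 15-18, 19-21}

Lex-smallest maximum matching: {(0,6), (2,1), (3,13), (4,8), (5,20), (9,10), (12,11), (14,7), (15,18), (19,21)}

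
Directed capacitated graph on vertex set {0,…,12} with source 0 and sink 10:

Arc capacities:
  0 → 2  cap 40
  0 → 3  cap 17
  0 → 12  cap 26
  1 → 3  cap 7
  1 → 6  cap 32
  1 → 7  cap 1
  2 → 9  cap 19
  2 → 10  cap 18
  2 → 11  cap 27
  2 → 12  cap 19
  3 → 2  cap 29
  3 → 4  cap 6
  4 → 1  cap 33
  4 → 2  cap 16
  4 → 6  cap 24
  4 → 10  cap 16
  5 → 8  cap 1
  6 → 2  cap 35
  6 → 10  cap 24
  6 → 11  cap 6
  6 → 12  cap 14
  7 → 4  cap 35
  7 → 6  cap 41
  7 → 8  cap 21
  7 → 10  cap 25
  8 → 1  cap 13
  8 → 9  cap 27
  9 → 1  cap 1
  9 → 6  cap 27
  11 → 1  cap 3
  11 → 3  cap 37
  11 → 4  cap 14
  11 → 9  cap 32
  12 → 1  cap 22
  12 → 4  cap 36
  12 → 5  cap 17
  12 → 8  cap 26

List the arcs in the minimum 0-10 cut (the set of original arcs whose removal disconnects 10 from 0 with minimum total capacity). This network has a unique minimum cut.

Min-cut arcs: {(1,7), (2,10), (4,10), (6,10)} (total capacity 59)

augment #1: 0→2→10 push 18
augment #2: 0→3→4→10 push 6
augment #3: 0→12→4→10 push 10
augment #4: 0→2→9→6→10 push 19
augment #5: 0→12→1→6→10 push 5
augment #6: 0→12→1→7→10 push 1
max flow = 59; residual-reachable set from 0 gives S-side
cut edges (S→T): {(1,7), (2,10), (4,10), (6,10)} total cap 59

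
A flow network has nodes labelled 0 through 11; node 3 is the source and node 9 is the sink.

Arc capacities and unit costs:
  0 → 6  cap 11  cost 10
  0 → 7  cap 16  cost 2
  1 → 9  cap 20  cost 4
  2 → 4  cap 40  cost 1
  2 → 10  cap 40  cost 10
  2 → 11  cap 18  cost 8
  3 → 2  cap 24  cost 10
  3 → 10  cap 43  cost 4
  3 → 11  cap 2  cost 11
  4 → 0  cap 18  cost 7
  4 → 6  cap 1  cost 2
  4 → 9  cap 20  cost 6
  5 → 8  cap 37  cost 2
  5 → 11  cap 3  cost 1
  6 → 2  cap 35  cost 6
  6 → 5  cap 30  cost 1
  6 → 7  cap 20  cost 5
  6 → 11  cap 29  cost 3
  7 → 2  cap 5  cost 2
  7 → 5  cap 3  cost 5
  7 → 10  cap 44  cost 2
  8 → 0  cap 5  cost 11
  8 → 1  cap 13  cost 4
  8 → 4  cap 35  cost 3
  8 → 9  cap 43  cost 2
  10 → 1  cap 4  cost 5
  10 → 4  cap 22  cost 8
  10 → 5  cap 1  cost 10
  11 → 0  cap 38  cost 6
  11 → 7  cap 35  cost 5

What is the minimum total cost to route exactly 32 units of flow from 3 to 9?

Minimum cost for 32 units: 607

shortest-cost path #1: 3→10→1→9 push 4 @ unit cost 13 (adds 52)
shortest-cost path #2: 3→2→4→9 push 20 @ unit cost 17 (adds 340)
shortest-cost path #3: 3→10→5→8→9 push 1 @ unit cost 18 (adds 18)
shortest-cost path #4: 3→2→4→6→5→8→9 push 1 @ unit cost 18 (adds 18)
shortest-cost path #5: 3→11→7→5→8→9 push 2 @ unit cost 25 (adds 50)
shortest-cost path #6: 3→2→4→0→7→5→8→9 push 1 @ unit cost 29 (adds 29)
shortest-cost path #7: 3→2→4→0→6→5→8→9 push 2 @ unit cost 33 (adds 66)
shortest-cost path #8: 3→10→4→0→6→5→8→9 push 1 @ unit cost 34 (adds 34)
total cost = 607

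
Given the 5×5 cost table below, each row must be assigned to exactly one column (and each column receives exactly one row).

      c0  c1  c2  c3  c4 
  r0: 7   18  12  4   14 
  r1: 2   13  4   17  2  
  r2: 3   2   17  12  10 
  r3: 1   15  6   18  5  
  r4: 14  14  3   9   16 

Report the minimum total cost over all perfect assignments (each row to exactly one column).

Minimum assignment cost: 12

optimal assignment: row0→col3 (cost 4), row1→col4 (cost 2), row2→col1 (cost 2), row3→col0 (cost 1), row4→col2 (cost 3)
total = 4 + 2 + 2 + 1 + 3 = 12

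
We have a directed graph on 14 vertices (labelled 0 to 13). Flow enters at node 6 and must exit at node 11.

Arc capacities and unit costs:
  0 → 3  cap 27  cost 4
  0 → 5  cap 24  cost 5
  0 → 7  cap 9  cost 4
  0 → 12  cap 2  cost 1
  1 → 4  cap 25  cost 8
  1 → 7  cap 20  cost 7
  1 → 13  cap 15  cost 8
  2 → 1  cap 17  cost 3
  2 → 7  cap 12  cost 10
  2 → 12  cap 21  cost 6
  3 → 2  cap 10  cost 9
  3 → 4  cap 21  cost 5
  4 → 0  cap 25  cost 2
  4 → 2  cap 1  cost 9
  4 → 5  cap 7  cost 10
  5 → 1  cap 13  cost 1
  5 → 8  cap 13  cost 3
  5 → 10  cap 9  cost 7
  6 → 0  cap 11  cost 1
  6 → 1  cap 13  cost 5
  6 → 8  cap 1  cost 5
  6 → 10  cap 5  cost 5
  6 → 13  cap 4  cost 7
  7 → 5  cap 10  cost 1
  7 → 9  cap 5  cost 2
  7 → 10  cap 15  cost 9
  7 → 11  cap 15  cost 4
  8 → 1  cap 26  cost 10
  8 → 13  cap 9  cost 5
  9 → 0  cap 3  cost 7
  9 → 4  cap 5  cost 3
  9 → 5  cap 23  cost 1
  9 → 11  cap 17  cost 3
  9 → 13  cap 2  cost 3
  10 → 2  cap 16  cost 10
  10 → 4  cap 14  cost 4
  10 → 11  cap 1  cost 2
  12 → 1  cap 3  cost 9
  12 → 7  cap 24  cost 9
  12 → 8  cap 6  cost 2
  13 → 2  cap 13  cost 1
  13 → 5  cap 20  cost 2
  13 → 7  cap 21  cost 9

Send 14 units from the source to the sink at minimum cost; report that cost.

Minimum cost for 14 units: 150

shortest-cost path #1: 6→10→11 push 1 @ unit cost 7 (adds 7)
shortest-cost path #2: 6→0→7→11 push 9 @ unit cost 9 (adds 81)
shortest-cost path #3: 6→0→12→7→11 push 2 @ unit cost 15 (adds 30)
shortest-cost path #4: 6→1→7→11 push 2 @ unit cost 16 (adds 32)
total cost = 150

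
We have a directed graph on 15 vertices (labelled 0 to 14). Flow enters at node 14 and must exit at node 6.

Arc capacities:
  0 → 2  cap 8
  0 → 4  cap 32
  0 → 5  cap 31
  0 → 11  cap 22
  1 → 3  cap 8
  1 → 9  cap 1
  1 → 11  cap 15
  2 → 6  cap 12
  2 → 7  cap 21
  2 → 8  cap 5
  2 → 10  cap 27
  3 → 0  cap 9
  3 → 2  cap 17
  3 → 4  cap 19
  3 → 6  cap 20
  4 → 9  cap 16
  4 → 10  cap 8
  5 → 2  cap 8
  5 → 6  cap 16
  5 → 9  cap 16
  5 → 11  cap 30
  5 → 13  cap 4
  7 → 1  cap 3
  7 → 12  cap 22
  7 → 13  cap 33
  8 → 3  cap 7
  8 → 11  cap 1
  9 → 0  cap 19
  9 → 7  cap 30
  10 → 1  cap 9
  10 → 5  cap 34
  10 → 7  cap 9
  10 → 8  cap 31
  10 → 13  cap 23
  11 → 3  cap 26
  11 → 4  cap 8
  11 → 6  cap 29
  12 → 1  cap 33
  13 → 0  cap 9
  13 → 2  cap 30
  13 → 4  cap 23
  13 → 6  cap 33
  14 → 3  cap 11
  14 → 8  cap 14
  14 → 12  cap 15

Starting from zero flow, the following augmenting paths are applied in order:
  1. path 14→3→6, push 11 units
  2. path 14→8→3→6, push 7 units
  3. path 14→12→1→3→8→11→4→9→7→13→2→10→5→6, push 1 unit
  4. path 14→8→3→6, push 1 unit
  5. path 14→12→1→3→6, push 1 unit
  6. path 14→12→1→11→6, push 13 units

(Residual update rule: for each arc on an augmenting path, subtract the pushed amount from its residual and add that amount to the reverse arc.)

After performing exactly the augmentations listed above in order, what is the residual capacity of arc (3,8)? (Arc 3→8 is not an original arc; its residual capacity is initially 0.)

Residual capacity of (3,8): 7

after path 1 (14→3→6, push 11): res(3,8)=0
after path 2 (14→8→3→6, push 7): res(3,8)=7
after path 3 (14→12→1→3→8→11→4→9→7→13→2→10→5→6, push 1): res(3,8)=6
after path 4 (14→8→3→6, push 1): res(3,8)=7
after path 5 (14→12→1→3→6, push 1): res(3,8)=7
after path 6 (14→12→1→11→6, push 13): res(3,8)=7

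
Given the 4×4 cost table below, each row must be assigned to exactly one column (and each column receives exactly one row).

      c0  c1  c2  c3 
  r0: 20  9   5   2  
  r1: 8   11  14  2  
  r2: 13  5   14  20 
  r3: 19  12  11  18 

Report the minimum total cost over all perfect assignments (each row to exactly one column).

Minimum assignment cost: 26

optimal assignment: row0→col3 (cost 2), row1→col0 (cost 8), row2→col1 (cost 5), row3→col2 (cost 11)
total = 2 + 8 + 5 + 11 = 26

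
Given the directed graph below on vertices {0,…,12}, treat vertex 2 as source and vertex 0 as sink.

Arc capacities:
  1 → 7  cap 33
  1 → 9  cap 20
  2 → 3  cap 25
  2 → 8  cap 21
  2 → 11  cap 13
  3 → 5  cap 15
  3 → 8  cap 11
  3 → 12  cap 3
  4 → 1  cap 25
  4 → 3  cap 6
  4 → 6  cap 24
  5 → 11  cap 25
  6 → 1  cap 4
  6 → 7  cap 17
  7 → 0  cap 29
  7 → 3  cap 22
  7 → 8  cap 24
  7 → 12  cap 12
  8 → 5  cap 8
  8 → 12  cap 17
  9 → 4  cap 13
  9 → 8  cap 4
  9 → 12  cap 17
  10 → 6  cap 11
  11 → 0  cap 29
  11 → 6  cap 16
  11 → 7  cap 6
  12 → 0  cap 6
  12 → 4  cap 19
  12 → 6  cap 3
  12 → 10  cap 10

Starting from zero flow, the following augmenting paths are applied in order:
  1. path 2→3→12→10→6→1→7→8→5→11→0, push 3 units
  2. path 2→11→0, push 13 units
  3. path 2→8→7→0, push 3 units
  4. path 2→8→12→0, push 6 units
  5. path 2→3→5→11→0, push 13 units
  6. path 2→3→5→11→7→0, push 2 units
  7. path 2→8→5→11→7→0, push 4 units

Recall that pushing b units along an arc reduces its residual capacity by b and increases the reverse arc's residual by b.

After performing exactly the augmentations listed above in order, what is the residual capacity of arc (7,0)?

Residual capacity of (7,0): 20

after path 1 (2→3→12→10→6→1→7→8→5→11→0, push 3): res(7,0)=29
after path 2 (2→11→0, push 13): res(7,0)=29
after path 3 (2→8→7→0, push 3): res(7,0)=26
after path 4 (2→8→12→0, push 6): res(7,0)=26
after path 5 (2→3→5→11→0, push 13): res(7,0)=26
after path 6 (2→3→5→11→7→0, push 2): res(7,0)=24
after path 7 (2→8→5→11→7→0, push 4): res(7,0)=20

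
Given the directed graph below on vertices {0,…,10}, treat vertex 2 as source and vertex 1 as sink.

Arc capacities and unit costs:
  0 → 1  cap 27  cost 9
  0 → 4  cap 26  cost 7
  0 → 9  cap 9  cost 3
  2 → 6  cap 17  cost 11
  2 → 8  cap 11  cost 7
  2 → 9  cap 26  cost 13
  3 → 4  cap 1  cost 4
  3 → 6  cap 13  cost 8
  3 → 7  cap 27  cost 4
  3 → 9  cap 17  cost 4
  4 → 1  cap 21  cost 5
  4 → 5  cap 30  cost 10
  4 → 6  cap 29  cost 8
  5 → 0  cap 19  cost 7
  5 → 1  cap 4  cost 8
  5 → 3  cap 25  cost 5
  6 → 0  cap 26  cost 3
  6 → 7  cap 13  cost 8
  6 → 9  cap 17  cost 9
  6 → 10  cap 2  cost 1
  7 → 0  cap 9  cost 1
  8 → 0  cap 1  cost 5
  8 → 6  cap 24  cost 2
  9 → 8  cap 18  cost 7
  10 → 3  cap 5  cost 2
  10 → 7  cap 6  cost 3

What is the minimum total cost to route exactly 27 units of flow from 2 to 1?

shortest-cost path #1: 2→8→0→1 push 1 @ unit cost 21 (adds 21)
shortest-cost path #2: 2→8→6→0→1 push 10 @ unit cost 21 (adds 210)
shortest-cost path #3: 2→6→0→1 push 16 @ unit cost 23 (adds 368)
total cost = 599

Minimum cost for 27 units: 599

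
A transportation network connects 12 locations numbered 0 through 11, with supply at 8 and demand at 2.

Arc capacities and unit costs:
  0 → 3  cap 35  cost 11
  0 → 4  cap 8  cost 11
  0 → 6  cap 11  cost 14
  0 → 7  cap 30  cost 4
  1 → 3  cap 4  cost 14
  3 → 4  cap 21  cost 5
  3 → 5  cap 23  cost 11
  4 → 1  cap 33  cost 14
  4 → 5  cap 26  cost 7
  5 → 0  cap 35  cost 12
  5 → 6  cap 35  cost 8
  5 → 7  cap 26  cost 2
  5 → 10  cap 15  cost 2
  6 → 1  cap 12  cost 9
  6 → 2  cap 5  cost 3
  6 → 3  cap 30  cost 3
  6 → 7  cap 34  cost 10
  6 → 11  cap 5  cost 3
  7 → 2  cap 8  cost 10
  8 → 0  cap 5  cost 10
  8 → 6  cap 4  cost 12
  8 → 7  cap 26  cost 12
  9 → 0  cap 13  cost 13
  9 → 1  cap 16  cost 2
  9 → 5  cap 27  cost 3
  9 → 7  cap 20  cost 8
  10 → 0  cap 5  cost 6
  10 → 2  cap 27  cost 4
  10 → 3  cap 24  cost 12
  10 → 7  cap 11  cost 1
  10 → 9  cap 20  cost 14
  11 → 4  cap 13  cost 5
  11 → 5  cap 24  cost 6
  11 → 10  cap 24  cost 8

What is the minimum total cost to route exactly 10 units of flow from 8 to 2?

shortest-cost path #1: 8→6→2 push 4 @ unit cost 15 (adds 60)
shortest-cost path #2: 8→7→2 push 6 @ unit cost 22 (adds 132)
total cost = 192

Minimum cost for 10 units: 192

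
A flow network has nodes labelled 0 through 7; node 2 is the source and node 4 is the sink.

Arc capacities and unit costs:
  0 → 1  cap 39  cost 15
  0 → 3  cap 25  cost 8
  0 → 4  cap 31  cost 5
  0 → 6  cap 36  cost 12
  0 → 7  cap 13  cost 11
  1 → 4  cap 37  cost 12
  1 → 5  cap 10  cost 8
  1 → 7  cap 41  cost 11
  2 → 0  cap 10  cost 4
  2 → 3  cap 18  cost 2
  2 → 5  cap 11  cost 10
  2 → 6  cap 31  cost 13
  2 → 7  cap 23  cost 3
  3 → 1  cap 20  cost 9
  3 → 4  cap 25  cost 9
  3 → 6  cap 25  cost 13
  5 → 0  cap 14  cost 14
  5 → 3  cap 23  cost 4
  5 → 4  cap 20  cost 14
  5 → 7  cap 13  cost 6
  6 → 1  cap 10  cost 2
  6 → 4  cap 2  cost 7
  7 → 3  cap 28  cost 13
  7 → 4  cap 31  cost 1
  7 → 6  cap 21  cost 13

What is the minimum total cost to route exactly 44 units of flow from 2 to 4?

shortest-cost path #1: 2→7→4 push 23 @ unit cost 4 (adds 92)
shortest-cost path #2: 2→0→4 push 10 @ unit cost 9 (adds 90)
shortest-cost path #3: 2→3→4 push 11 @ unit cost 11 (adds 121)
total cost = 303

Minimum cost for 44 units: 303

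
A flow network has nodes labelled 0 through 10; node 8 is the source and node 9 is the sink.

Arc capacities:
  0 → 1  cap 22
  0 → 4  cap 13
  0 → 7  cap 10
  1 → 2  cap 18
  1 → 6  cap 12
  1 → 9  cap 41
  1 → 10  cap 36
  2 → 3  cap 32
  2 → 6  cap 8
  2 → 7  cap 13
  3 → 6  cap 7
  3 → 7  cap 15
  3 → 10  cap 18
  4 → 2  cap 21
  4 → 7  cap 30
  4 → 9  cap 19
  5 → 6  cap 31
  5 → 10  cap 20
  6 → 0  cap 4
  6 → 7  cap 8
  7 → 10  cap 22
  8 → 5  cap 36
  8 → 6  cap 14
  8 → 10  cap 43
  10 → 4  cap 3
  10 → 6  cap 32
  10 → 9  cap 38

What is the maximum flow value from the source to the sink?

Maximum flow value: 45

augment #1: 8→10→9 bottleneck 38, total now 38
augment #2: 8→10→4→9 bottleneck 3, total now 41
augment #3: 8→6→0→1→9 bottleneck 4, total now 45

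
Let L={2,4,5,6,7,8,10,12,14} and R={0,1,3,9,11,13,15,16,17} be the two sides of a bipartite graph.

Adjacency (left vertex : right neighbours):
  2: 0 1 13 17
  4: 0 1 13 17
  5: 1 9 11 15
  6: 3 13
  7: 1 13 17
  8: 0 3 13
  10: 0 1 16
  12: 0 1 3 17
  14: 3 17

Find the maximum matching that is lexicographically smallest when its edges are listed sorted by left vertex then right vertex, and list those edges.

Lex-smallest maximum matching: {(2,0), (4,1), (5,9), (6,3), (7,13), (10,16), (12,17)}

|M| = 7 (so the lex-smallest maximum matching has 7 edges)
process left vertices in ascending order; for each, take the smallest-labelled available neighbour that still permits 7 edges overall, or leave it unmatched if none does
lex-smallest matching: {2-0, 4-1, 5-9, 6-3, 7-13, 10-16, 12-17}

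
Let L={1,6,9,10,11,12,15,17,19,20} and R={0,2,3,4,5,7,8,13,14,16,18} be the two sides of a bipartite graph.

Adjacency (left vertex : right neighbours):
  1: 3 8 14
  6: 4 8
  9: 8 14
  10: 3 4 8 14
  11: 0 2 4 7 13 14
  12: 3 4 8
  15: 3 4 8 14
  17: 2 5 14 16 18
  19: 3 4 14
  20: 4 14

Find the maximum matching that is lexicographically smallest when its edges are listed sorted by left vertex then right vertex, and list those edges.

Lex-smallest maximum matching: {(1,3), (6,4), (9,8), (10,14), (11,0), (17,2)}

|M| = 6 (so the lex-smallest maximum matching has 6 edges)
process left vertices in ascending order; for each, take the smallest-labelled available neighbour that still permits 6 edges overall, or leave it unmatched if none does
lex-smallest matching: {1-3, 6-4, 9-8, 10-14, 11-0, 17-2}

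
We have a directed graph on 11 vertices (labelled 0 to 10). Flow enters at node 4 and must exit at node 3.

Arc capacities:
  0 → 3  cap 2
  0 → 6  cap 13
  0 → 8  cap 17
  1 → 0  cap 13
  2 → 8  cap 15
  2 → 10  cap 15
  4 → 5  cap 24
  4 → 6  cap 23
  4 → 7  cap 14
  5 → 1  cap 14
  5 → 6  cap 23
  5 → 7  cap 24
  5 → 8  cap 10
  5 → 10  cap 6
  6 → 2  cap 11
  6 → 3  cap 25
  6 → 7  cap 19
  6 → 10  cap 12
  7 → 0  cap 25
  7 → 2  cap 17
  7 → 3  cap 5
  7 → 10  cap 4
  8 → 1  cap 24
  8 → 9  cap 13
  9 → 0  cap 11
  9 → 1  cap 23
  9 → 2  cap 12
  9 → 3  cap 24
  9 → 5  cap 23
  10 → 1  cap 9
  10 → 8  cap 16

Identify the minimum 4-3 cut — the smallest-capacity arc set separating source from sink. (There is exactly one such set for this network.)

augment #1: 4→6→3 push 23
augment #2: 4→7→3 push 5
augment #3: 4→5→6→3 push 2
augment #4: 4→7→0→3 push 2
augment #5: 4→5→8→9→3 push 10
augment #6: 4→5→10→8→9→3 push 3
max flow = 45; residual-reachable set from 4 gives S-side
cut edges (S→T): {(0,3), (6,3), (7,3), (8,9)} total cap 45

Min-cut arcs: {(0,3), (6,3), (7,3), (8,9)} (total capacity 45)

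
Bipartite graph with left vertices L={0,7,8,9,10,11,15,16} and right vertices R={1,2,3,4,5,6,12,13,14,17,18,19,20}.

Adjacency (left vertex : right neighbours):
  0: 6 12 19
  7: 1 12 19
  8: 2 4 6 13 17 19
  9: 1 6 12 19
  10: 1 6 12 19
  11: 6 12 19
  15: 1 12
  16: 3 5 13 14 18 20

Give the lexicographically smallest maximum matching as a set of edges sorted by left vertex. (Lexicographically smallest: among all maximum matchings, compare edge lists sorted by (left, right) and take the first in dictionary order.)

Lex-smallest maximum matching: {(0,6), (7,1), (8,2), (9,12), (10,19), (16,3)}

|M| = 6 (so the lex-smallest maximum matching has 6 edges)
process left vertices in ascending order; for each, take the smallest-labelled available neighbour that still permits 6 edges overall, or leave it unmatched if none does
lex-smallest matching: {0-6, 7-1, 8-2, 9-12, 10-19, 16-3}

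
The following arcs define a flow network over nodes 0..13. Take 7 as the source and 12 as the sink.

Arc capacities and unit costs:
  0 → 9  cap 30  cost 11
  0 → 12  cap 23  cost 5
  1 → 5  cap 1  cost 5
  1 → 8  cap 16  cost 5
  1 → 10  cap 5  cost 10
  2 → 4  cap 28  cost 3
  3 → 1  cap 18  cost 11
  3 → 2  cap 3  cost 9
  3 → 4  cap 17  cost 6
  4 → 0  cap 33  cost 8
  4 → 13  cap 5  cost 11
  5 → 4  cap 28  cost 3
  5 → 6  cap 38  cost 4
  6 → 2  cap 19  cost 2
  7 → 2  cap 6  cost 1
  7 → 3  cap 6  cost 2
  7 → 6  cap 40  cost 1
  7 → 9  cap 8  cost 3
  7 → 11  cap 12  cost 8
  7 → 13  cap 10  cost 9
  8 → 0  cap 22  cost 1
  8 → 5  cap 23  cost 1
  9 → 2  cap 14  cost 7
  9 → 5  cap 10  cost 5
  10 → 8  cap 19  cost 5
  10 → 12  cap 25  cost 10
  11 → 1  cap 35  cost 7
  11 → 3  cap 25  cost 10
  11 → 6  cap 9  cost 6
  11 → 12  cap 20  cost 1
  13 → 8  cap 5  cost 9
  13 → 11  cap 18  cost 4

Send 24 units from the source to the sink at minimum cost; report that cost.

Minimum cost for 24 units: 288

shortest-cost path #1: 7→11→12 push 12 @ unit cost 9 (adds 108)
shortest-cost path #2: 7→13→11→12 push 8 @ unit cost 14 (adds 112)
shortest-cost path #3: 7→2→4→0→12 push 4 @ unit cost 17 (adds 68)
total cost = 288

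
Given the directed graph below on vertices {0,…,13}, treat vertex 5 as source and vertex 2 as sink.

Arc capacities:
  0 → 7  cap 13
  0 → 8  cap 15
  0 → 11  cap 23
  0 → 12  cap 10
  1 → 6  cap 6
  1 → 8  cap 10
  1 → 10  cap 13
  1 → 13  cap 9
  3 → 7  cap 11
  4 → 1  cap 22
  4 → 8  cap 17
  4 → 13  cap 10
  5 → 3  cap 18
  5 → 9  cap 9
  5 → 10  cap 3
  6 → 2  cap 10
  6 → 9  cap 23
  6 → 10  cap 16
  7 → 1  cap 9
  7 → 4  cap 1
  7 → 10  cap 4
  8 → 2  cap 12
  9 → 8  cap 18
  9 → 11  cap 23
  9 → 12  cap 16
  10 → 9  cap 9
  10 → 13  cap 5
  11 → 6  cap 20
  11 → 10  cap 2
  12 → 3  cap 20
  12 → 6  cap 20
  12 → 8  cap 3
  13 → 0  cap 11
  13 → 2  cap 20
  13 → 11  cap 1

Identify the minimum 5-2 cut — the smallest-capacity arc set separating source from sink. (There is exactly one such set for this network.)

augment #1: 5→9→8→2 push 9
augment #2: 5→10→13→2 push 3
augment #3: 5→3→7→1→6→2 push 6
augment #4: 5→3→7→1→8→2 push 3
augment #5: 5→3→7→4→13→2 push 1
augment #6: 5→3→7→10→13→2 push 1
max flow = 23; residual-reachable set from 5 gives S-side
cut edges (S→T): {(3,7), (5,9), (5,10)} total cap 23

Min-cut arcs: {(3,7), (5,9), (5,10)} (total capacity 23)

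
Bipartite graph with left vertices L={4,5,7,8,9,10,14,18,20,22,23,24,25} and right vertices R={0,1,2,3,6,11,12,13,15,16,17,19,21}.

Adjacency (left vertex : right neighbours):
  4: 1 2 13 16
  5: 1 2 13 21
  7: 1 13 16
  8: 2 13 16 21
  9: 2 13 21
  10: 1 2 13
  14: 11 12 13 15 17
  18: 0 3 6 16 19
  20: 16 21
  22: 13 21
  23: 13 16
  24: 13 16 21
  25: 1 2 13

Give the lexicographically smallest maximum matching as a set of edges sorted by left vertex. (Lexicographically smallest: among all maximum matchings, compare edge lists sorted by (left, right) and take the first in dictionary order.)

Lex-smallest maximum matching: {(4,1), (5,2), (7,13), (8,16), (9,21), (14,11), (18,0)}

|M| = 7 (so the lex-smallest maximum matching has 7 edges)
process left vertices in ascending order; for each, take the smallest-labelled available neighbour that still permits 7 edges overall, or leave it unmatched if none does
lex-smallest matching: {4-1, 5-2, 7-13, 8-16, 9-21, 14-11, 18-0}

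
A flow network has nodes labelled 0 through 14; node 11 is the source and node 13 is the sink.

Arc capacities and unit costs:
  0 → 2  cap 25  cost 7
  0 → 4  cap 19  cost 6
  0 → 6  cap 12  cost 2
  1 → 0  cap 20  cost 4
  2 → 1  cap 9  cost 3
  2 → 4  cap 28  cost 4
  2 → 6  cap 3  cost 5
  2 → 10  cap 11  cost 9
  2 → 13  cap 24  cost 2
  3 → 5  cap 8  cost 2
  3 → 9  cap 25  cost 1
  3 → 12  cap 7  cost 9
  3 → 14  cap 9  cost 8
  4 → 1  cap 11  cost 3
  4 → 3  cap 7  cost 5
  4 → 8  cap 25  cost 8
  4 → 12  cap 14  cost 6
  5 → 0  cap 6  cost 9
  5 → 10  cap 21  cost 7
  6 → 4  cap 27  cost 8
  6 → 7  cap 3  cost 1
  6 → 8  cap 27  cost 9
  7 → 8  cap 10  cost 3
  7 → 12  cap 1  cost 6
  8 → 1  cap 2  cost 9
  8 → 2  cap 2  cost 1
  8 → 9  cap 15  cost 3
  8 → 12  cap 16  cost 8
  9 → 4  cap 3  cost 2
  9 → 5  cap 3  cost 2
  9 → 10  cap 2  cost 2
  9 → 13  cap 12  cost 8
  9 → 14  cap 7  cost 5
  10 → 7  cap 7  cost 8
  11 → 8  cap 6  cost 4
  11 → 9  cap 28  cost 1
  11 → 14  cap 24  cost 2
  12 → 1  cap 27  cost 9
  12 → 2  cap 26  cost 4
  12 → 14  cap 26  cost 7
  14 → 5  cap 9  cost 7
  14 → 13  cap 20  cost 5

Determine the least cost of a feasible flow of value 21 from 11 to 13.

Minimum cost for 21 units: 147

shortest-cost path #1: 11→14→13 push 20 @ unit cost 7 (adds 140)
shortest-cost path #2: 11→8→2→13 push 1 @ unit cost 7 (adds 7)
total cost = 147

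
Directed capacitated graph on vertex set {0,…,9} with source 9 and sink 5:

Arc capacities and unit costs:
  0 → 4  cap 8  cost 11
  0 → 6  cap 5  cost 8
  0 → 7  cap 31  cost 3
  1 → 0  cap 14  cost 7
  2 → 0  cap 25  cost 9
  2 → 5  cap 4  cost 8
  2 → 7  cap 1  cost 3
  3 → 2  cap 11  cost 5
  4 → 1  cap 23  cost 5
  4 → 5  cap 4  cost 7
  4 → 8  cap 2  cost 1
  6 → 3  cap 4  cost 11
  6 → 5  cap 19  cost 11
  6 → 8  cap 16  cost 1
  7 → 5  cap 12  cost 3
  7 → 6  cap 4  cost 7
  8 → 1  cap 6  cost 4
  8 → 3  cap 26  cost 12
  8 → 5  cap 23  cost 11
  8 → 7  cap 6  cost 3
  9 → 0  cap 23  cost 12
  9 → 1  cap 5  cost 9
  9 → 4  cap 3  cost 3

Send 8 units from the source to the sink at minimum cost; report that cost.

Minimum cost for 8 units: 120

shortest-cost path #1: 9→4→5 push 3 @ unit cost 10 (adds 30)
shortest-cost path #2: 9→0→7→5 push 5 @ unit cost 18 (adds 90)
total cost = 120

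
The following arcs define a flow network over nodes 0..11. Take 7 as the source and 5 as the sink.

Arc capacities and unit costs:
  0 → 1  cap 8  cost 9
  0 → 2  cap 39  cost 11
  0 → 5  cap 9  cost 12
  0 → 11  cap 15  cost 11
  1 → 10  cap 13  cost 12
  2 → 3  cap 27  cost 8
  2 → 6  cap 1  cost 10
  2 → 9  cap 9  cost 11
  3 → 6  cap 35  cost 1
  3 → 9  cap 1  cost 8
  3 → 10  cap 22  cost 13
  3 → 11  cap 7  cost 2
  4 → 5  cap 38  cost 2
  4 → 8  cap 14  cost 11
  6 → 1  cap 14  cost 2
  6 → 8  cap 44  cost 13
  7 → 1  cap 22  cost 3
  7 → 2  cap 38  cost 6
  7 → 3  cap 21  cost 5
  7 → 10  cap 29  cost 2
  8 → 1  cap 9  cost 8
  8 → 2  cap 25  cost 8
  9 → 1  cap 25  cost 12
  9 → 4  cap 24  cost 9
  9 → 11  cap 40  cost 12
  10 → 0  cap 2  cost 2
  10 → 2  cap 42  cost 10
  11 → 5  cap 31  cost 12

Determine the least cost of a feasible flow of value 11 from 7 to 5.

Minimum cost for 11 units: 217

shortest-cost path #1: 7→10→0→5 push 2 @ unit cost 16 (adds 32)
shortest-cost path #2: 7→3→11→5 push 7 @ unit cost 19 (adds 133)
shortest-cost path #3: 7→3→9→4→5 push 1 @ unit cost 24 (adds 24)
shortest-cost path #4: 7→2→9→4→5 push 1 @ unit cost 28 (adds 28)
total cost = 217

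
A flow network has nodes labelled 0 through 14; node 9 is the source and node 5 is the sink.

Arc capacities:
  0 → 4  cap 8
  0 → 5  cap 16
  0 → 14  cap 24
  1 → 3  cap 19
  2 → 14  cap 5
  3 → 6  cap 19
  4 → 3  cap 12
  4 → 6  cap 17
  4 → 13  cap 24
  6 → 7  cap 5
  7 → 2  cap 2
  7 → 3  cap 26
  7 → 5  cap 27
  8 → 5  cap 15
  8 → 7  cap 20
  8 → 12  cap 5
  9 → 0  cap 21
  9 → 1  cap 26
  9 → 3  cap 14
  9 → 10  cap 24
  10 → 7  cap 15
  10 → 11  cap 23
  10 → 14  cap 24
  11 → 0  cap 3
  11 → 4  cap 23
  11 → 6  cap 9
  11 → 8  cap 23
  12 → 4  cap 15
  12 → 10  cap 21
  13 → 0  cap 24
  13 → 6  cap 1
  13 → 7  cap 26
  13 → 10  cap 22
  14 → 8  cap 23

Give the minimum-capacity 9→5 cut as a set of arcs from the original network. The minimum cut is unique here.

augment #1: 9→0→5 push 16
augment #2: 9→10→7→5 push 15
augment #3: 9→0→14→8→5 push 5
augment #4: 9→3→6→7→5 push 5
augment #5: 9→10→11→8→5 push 9
max flow = 50; residual-reachable set from 9 gives S-side
cut edges (S→T): {(6,7), (9,0), (9,10)} total cap 50

Min-cut arcs: {(6,7), (9,0), (9,10)} (total capacity 50)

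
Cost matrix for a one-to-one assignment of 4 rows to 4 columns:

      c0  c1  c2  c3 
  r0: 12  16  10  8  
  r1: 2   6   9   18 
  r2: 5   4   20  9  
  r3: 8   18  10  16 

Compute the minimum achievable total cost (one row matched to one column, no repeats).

Minimum assignment cost: 24

optimal assignment: row0→col3 (cost 8), row1→col0 (cost 2), row2→col1 (cost 4), row3→col2 (cost 10)
total = 8 + 2 + 4 + 10 = 24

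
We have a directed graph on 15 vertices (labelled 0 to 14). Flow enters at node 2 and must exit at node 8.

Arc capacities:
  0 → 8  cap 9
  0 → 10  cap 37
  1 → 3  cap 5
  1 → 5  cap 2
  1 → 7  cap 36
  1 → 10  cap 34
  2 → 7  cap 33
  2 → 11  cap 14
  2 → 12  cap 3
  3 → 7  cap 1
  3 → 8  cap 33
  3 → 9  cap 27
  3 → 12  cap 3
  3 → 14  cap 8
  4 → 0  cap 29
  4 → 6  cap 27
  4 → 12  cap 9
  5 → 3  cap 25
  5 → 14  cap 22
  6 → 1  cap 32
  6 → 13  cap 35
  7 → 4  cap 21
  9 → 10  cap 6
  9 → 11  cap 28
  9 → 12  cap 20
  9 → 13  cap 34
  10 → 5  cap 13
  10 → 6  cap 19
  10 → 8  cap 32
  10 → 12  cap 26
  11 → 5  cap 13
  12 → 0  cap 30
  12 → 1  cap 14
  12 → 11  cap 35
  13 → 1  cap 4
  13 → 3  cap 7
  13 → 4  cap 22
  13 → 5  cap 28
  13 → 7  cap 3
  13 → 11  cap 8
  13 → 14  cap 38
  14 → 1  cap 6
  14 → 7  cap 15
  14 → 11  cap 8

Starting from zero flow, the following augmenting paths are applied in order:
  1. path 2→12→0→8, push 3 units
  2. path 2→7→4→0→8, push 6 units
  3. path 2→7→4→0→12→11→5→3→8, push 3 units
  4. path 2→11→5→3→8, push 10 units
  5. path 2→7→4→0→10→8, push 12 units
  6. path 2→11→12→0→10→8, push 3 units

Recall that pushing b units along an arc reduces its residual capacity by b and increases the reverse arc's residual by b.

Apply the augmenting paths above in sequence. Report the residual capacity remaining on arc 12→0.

after path 1 (2→12→0→8, push 3): res(12,0)=27
after path 2 (2→7→4→0→8, push 6): res(12,0)=27
after path 3 (2→7→4→0→12→11→5→3→8, push 3): res(12,0)=30
after path 4 (2→11→5→3→8, push 10): res(12,0)=30
after path 5 (2→7→4→0→10→8, push 12): res(12,0)=30
after path 6 (2→11→12→0→10→8, push 3): res(12,0)=27

Residual capacity of (12,0): 27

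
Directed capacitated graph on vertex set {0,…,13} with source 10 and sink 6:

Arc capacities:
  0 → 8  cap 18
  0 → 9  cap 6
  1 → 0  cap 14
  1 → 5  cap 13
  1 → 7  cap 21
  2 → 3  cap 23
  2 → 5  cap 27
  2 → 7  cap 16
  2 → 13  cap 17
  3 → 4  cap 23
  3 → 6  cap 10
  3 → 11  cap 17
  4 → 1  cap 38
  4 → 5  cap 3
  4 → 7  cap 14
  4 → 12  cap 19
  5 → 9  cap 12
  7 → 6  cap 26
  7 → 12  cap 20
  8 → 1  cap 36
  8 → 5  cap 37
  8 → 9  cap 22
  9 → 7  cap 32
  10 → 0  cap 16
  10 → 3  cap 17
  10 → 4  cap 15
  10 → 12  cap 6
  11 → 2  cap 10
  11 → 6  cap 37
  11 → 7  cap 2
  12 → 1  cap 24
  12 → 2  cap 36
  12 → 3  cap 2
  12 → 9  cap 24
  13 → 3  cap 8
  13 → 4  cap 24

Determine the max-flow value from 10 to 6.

Maximum flow value: 53

augment #1: 10→3→6 bottleneck 10, total now 10
augment #2: 10→3→11→6 bottleneck 7, total now 17
augment #3: 10→4→7→6 bottleneck 14, total now 31
augment #4: 10→0→9→7→6 bottleneck 6, total now 37
augment #5: 10→4→1→7→6 bottleneck 1, total now 38
augment #6: 10→12→1→7→6 bottleneck 5, total now 43
augment #7: 10→12→3→11→6 bottleneck 1, total now 44
augment #8: 10→0→8→1→12→3→11→6 bottleneck 1, total now 45
augment #9: 10→0→8→1→12→2→3→11→6 bottleneck 4, total now 49
augment #10: 10→0→8→1→4→12→2→3→11→6 bottleneck 1, total now 50
augment #11: 10→0→8→1→7→12→2→3→11→6 bottleneck 3, total now 53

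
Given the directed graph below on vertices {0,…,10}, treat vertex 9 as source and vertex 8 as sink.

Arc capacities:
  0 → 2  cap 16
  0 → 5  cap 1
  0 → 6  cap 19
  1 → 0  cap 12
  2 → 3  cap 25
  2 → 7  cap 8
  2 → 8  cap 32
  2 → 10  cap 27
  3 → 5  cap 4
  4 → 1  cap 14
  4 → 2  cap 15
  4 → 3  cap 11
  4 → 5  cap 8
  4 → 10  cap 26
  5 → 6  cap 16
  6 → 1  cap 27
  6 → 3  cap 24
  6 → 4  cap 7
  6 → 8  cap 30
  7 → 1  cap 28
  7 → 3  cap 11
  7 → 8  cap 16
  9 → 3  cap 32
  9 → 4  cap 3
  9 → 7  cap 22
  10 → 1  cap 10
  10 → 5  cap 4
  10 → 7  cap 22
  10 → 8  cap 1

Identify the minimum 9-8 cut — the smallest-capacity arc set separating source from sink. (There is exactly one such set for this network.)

augment #1: 9→7→8 push 16
augment #2: 9→4→2→8 push 3
augment #3: 9→3→5→6→8 push 4
augment #4: 9→7→1→0→2→8 push 6
max flow = 29; residual-reachable set from 9 gives S-side
cut edges (S→T): {(3,5), (9,4), (9,7)} total cap 29

Min-cut arcs: {(3,5), (9,4), (9,7)} (total capacity 29)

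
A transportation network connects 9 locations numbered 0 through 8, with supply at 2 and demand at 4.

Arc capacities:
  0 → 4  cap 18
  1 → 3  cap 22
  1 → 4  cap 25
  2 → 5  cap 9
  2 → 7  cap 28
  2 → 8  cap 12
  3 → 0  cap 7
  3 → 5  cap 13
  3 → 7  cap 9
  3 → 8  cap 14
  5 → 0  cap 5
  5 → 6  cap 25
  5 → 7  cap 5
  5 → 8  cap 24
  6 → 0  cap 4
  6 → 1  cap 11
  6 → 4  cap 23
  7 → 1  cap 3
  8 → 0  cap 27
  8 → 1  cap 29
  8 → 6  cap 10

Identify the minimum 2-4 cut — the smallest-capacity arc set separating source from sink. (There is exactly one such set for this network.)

augment #1: 2→5→0→4 push 5
augment #2: 2→5→6→4 push 4
augment #3: 2→7→1→4 push 3
augment #4: 2→8→0→4 push 12
max flow = 24; residual-reachable set from 2 gives S-side
cut edges (S→T): {(2,5), (2,8), (7,1)} total cap 24

Min-cut arcs: {(2,5), (2,8), (7,1)} (total capacity 24)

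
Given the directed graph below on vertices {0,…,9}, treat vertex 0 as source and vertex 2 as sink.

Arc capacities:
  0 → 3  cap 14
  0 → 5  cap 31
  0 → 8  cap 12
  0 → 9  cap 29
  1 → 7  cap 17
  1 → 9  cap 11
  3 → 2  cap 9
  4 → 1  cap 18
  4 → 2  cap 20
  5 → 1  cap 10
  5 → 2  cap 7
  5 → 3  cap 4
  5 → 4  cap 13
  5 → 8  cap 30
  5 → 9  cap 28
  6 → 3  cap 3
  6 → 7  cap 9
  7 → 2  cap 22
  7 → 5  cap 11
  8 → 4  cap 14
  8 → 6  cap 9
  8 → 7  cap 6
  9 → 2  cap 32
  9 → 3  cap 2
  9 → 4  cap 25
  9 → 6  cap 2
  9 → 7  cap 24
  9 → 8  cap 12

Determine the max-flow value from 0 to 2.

augment #1: 0→3→2 bottleneck 9, total now 9
augment #2: 0→5→2 bottleneck 7, total now 16
augment #3: 0→9→2 bottleneck 29, total now 45
augment #4: 0→5→4→2 bottleneck 13, total now 58
augment #5: 0→5→9→2 bottleneck 3, total now 61
augment #6: 0→8→4→2 bottleneck 7, total now 68
augment #7: 0→8→7→2 bottleneck 5, total now 73
augment #8: 0→5→1→7→2 bottleneck 8, total now 81

Maximum flow value: 81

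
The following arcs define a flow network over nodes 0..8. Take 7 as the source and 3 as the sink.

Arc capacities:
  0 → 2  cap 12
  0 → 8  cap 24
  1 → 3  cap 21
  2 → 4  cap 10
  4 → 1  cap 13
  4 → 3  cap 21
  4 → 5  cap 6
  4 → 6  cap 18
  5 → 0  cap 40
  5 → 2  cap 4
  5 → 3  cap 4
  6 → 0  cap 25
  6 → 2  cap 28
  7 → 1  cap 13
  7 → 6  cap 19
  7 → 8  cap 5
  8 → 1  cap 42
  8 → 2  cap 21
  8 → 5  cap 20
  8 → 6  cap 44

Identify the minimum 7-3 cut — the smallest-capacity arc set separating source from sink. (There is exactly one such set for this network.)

augment #1: 7→1→3 push 13
augment #2: 7→8→1→3 push 5
augment #3: 7→6→2→4→3 push 10
augment #4: 7→6→0→8→1→3 push 3
augment #5: 7→6→0→8→5→3 push 4
max flow = 35; residual-reachable set from 7 gives S-side
cut edges (S→T): {(1,3), (2,4), (5,3)} total cap 35

Min-cut arcs: {(1,3), (2,4), (5,3)} (total capacity 35)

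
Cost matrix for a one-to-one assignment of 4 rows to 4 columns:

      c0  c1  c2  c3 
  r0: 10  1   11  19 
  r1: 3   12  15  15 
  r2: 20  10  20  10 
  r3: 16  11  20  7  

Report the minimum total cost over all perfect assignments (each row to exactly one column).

one of 2 optimal assignments: row0→col1 (cost 1), row1→col0 (cost 3), row2→col2 (cost 20), row3→col3 (cost 7)
total = 1 + 3 + 20 + 7 = 31

Minimum assignment cost: 31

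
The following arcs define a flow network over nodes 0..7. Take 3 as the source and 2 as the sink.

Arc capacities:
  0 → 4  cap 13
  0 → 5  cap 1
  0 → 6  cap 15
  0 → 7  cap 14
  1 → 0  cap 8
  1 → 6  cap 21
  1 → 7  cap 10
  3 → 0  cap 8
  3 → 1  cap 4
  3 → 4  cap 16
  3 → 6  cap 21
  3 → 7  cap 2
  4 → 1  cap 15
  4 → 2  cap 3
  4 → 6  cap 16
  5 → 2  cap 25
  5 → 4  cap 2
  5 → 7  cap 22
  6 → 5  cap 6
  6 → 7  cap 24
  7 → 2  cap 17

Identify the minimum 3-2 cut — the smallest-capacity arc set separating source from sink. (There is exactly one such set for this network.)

augment #1: 3→4→2 push 3
augment #2: 3→7→2 push 2
augment #3: 3→0→5→2 push 1
augment #4: 3→0→7→2 push 7
augment #5: 3→1→7→2 push 4
augment #6: 3→6→5→2 push 6
augment #7: 3→6→7→2 push 4
max flow = 27; residual-reachable set from 3 gives S-side
cut edges (S→T): {(0,5), (4,2), (6,5), (7,2)} total cap 27

Min-cut arcs: {(0,5), (4,2), (6,5), (7,2)} (total capacity 27)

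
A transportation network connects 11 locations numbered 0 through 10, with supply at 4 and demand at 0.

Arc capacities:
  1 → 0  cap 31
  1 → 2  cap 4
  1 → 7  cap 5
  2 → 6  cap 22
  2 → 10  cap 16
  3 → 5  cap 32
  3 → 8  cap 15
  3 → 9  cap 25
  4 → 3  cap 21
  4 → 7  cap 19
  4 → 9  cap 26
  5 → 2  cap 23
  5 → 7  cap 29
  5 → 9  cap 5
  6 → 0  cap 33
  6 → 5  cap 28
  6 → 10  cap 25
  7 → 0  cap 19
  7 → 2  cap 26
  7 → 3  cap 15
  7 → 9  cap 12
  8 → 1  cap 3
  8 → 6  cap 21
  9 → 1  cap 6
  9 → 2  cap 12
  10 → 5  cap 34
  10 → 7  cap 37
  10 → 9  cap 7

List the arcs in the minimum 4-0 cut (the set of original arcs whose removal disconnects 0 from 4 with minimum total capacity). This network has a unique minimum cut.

Min-cut arcs: {(4,3), (4,7), (9,1), (9,2)} (total capacity 58)

augment #1: 4→7→0 push 19
augment #2: 4→9→1→0 push 6
augment #3: 4→3→8→1→0 push 3
augment #4: 4→3→8→6→0 push 12
augment #5: 4→9→2→6→0 push 12
augment #6: 4→3→5→2→6→0 push 6
max flow = 58; residual-reachable set from 4 gives S-side
cut edges (S→T): {(4,3), (4,7), (9,1), (9,2)} total cap 58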